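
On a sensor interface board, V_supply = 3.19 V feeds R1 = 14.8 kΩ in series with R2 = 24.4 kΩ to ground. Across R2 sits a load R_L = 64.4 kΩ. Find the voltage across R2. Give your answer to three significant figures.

V_out ≈ 1.74 V

R2 ‖ R_L = (24.4 × 64.4)/(24.4 + 64.4) = 17.70 kΩ.
Now apply the divider: V_out = 3.19 × 0.5446 = 1.737 V.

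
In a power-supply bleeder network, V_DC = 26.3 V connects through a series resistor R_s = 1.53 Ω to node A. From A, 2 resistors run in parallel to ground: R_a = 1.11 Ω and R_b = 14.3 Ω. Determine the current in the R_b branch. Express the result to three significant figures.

I ≈ 0.740 A

Equivalent of the parallel group: R_p = 1.030 Ω.
V_A = 26.3 × 1.030/2.560 = 10.58 V.
I(R_b) = V_A / R_b = 10.58/14.3 = 0.7400 A.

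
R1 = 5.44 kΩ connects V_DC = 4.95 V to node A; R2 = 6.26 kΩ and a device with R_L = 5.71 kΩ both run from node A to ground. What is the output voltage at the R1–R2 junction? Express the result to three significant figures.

First combine the lower leg with the load: R2 ‖ R_L = 2.986 kΩ.
Now apply the divider: V_out = 4.95 × 0.3544 = 1.754 V.
(Unloaded it would be 2.65 V; the load pulls it down.)

V_out ≈ 1.75 V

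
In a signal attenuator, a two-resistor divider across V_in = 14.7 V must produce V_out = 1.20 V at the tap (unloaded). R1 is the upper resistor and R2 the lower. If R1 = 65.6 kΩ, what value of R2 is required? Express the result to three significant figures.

The divider ratio is R2/(R1+R2) = 1.20/14.7 = 0.08163.
R2 = R1 · 0.08163/(1 − 0.08163) = 5.831 kΩ.

R2 ≈ 5.83 kΩ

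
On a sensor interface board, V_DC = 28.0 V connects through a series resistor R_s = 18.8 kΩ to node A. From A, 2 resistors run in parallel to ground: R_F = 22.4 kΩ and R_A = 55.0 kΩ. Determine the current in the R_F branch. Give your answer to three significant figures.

Equivalent of the parallel group: R_p = 15.92 kΩ.
V_A by voltage divider: V_A = 28.0 × 15.92/(18.8 + 15.92) = 12.84 V.
Branch current I = V_A/R_F = 12.84/22.4 = 0.5731 mA.

I ≈ 0.573 mA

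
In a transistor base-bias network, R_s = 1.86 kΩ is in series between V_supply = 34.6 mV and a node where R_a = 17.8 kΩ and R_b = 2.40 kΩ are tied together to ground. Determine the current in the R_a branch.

Combine the parallel branches: R_p = (1/17.8 + 1/2.40)⁻¹ = 2.115 kΩ.
V_A = 34.6 × 2.115/3.975 = 18.41 mV.
Branch current I = V_A/R_a = 18.41/17.8 = 1.034 µA.

I ≈ 1.03 µA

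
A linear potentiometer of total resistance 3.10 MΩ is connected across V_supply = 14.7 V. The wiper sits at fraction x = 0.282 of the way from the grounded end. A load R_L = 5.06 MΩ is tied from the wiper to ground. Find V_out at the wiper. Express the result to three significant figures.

V_out ≈ 3.69 V

Lower segment x·R_p = 0.8742 MΩ; upper segment (1−x)·R_p = 2.226 MΩ.
R_L loads the lower segment: effective lower R = 0.7454 MΩ.
Loaded-divider output: V_out = 14.7 × 0.2509 = 3.688 V.
(Unloaded: V_out = x·V_supply = 4.15 V.)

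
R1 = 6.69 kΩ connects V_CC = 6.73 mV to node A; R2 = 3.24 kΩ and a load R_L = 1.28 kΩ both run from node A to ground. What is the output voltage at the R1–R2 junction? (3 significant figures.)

V_out ≈ 0.812 mV

R2 ‖ R_L = (3.24 × 1.28)/(3.24 + 1.28) = 0.9175 kΩ.
Now apply the divider: V_out = 6.73 × 0.1206 = 0.8117 mV.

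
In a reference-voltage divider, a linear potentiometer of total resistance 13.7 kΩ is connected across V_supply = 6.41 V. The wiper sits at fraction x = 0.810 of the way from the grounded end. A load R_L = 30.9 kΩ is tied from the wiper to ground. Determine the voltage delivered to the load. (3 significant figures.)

V_out ≈ 4.86 V

Lower segment x·R_p = 11.10 kΩ; upper segment (1−x)·R_p = 2.603 kΩ.
R_L loads the lower segment: effective lower R = 8.165 kΩ.
Then V_out = V_supply · 8.165/(2.603 + 8.165) = 4.860 V.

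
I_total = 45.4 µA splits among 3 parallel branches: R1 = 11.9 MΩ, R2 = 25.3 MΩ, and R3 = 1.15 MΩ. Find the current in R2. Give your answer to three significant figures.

Total conductance ΣG = 1/11.9 + 1/25.3 + 1/1.15 = 0.9931 (units of 1/MΩ).
R2 takes the fraction G_k/ΣG = 0.03953/0.9931 = 0.03980, so I = 45.4 × 0.03980 = 1.807 µA.

I ≈ 1.81 µA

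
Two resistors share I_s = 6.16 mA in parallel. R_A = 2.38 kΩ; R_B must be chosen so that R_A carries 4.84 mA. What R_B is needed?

R_B ≈ 8.73 kΩ

The fraction through R_A equals R_B/(R_A+R_B).
4.84/6.16 = R_B/(R_A + R_B) → R_B = R_A · (0.7857)/(1 − 0.7857) = 2.38 × 3.667 = 8.727 kΩ.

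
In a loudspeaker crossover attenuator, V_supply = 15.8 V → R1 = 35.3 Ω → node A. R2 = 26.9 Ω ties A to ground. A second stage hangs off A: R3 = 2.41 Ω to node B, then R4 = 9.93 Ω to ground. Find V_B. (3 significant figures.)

Looking into the second stage from A: R3 + R4 = 12.34 Ω appears in parallel with R2.
Effective lower resistance at A: R2 ‖ 12.34 = 8.459 Ω.
First divider: V_A = V_supply · 8.459/(35.3 + 8.459) = 3.054 V.
Stage 2 is unloaded, so V_B = V_A · R4/(R3+R4) = 3.054 × 9.93/12.34 = 2.458 V.

V_B ≈ 2.46 V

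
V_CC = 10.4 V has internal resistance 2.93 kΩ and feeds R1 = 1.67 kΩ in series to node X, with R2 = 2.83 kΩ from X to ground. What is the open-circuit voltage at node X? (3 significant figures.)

R1' = 2.93 + 1.67 = 4.600 kΩ (source resistance + R1).
Open-circuit (no load on X): V_th = V_CC · R2/(R1' + R2) = 10.4 × 2.83/(4.600 + 2.83) = 3.961 V.

V_th ≈ 3.96 V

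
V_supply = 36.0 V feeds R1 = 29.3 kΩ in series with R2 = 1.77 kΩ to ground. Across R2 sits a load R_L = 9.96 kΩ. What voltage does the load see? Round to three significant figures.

The load sits in parallel with R2, giving an effective lower resistance R2' = R2·R_L/(R2+R_L) = 1.503 kΩ.
Now apply the divider: V_out = 36.0 × 0.04879 = 1.756 V.

V_out ≈ 1.76 V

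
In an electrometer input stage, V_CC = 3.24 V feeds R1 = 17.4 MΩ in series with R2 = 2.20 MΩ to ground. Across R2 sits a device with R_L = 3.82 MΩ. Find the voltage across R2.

First combine the lower leg with the load: R2 ‖ R_L = 1.396 MΩ.
Now apply the divider: V_out = 3.24 × 0.07427 = 0.2406 V.

V_out ≈ 0.241 V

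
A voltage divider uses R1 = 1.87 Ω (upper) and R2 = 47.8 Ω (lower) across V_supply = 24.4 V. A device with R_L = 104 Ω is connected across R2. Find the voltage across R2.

First combine the lower leg with the load: R2 ‖ R_L = 32.75 Ω.
Now apply the divider: V_out = 24.4 × 0.9460 = 23.08 V.

V_out ≈ 23.1 V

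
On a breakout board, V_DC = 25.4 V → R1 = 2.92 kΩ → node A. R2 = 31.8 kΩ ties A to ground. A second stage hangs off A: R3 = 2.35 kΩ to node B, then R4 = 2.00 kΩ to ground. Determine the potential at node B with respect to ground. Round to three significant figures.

V_B ≈ 6.62 V

The second stage (R3 + R4 = 4.350 kΩ) loads node A in parallel with R2.
R2 ‖ (R3+R4) = 3.827 kΩ.
First divider: V_A = V_DC · 3.827/(2.92 + 3.827) = 14.41 V.
Stage 2 is unloaded, so V_B = V_A · R4/(R3+R4) = 14.41 × 2.00/4.350 = 6.624 V.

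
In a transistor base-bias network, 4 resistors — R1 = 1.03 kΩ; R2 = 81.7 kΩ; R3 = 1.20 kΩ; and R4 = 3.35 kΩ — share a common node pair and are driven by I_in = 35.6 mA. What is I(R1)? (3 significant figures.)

Conductances: ΣG = 1/1.03 + 1/81.7 + 1/1.20 + 1/3.35 = 2.115 (1/kΩ).
By the current-divider rule, I = I_in · G_k/ΣG = 35.6 × 0.4591 = 16.34 mA.

I ≈ 16.3 mA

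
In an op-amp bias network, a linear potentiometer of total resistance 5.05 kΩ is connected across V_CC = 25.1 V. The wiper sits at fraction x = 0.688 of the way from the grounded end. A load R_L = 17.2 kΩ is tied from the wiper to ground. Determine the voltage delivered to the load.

V_out ≈ 16.2 V

Split the track: R_lower = x·R_p = 3.474 kΩ, R_upper = (1−x)·R_p = 1.576 kΩ.
R_L loads the lower segment: effective lower R = 2.891 kΩ.
Then V_out = V_CC · 2.891/(1.576 + 2.891) = 16.24 V.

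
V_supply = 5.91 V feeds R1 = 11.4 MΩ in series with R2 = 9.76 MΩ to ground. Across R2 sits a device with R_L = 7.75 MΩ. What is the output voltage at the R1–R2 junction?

R2 ‖ R_L = (9.76 × 7.75)/(9.76 + 7.75) = 4.320 MΩ.
Voltage divider with the loaded lower leg: V_out = 5.91 × 4.320/(11.4 + 4.320) = 5.91 × 0.2748 = 1.624 V.

V_out ≈ 1.62 V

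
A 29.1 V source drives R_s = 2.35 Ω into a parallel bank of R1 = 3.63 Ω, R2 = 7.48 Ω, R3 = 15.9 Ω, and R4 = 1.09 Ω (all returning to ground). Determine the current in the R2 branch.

Parallel bank: R_p = 1/(1/3.63 + 1/7.48 + 1/15.9 + 1/1.09) = 0.7197 Ω.
V_A = 29.1 × 0.7197/3.070 = 6.822 V.
Branch current I = V_A/R2 = 6.822/7.48 = 0.9121 A.

I ≈ 0.912 A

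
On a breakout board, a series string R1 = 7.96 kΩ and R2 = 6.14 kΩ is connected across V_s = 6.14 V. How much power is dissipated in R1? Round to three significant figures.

The common current is I = 6.14/14.10 = 0.4355 mA.
P(R1) = I²·R1 = (0.4355)² × 7.96 = 1.509 mW.

P ≈ 1.51 mW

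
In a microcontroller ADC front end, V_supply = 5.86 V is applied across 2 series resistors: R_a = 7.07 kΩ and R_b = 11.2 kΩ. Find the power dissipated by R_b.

The common current is I = 5.86/18.27 = 0.3207 mA.
P = I²R = 0.1029 × 11.2 = 1.152 mW.

P ≈ 1.15 mW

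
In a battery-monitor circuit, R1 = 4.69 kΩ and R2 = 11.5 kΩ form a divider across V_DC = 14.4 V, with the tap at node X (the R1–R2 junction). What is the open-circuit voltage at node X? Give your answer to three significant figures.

Open-circuit (no load on X): V_th = V_DC · R2/(R1 + R2) = 14.4 × 11.5/(4.690 + 11.5) = 10.23 V.

V_th ≈ 10.2 V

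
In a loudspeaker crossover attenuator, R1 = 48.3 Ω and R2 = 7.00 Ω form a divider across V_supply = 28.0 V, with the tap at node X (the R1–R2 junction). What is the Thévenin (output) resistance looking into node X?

R_th ≈ 6.11 Ω

Zeroing V_supply shorts the top of R1 to ground, so R_th = R1 ‖ R2 = 6.114 Ω.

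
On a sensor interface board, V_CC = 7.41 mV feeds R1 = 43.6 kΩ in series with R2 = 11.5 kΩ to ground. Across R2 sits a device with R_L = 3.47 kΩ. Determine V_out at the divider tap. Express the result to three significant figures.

The load sits in parallel with R2, giving an effective lower resistance R2' = R2·R_L/(R2+R_L) = 2.666 kΩ.
Now apply the divider: V_out = 7.41 × 0.05762 = 0.4269 mV.

V_out ≈ 0.427 mV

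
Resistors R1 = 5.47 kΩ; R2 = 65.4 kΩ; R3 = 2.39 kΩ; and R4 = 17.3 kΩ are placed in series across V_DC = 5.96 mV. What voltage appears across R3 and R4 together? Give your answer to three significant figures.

Total series resistance ΣR = 5.47 + 65.4 + 2.39 + 17.3 = 90.56 kΩ.
R_{R3..R4} = 2.39 + 17.3 = 19.69 kΩ.
V = V_DC · R/ΣR = 5.96 × 0.2174 = 1.296 mV.

V ≈ 1.30 mV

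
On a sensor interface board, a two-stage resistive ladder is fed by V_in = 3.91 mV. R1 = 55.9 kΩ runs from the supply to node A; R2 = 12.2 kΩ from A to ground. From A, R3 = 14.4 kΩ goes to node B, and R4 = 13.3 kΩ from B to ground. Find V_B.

Node A sees R2 in parallel with the series input of stage 2, R3 + R4 = 27.70 kΩ.
Effective lower resistance at A: R2 ‖ 27.70 = 8.470 kΩ.
So V_A = 3.91 × 0.1316 = 0.5145 mV.
V_B = V_A × 0.4801 = 0.2470 mV.

V_B ≈ 0.247 mV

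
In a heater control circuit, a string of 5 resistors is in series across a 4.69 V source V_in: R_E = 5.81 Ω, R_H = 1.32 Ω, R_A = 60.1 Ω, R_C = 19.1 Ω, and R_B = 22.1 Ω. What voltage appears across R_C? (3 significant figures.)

ΣR = 5.81 + 1.32 + 60.1 + 19.1 + 22.1 = 108.4 Ω.
Voltage divider: V = V_in · (19.10 / 108.4) = 4.69 × 0.1762 = 0.8261 V.

V ≈ 0.826 V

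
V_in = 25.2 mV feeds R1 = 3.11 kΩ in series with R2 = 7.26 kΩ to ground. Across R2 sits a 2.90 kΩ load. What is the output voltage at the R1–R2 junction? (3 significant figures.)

The load sits in parallel with R2, giving an effective lower resistance R2' = R2·R_L/(R2+R_L) = 2.072 kΩ.
Voltage divider with the loaded lower leg: V_out = 25.2 × 2.072/(3.11 + 2.072) = 25.2 × 0.3999 = 10.08 mV.
(Unloaded it would be 17.6 mV; the load pulls it down.)

V_out ≈ 10.1 mV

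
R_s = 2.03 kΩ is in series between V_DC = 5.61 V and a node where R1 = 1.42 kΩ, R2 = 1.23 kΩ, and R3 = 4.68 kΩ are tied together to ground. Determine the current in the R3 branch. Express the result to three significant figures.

Equivalent of the parallel group: R_p = 0.5777 kΩ.
Node voltage V_A = V_DC · R_p/(R_s + R_p) = 5.61 × 0.2215 = 1.243 V.
I(R3) = V_A / R3 = 1.243/4.68 = 0.2656 mA.

I ≈ 0.266 mA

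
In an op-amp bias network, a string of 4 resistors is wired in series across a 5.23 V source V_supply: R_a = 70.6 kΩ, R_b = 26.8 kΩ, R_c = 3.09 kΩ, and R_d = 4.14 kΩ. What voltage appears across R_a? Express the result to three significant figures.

Total series resistance ΣR = 70.6 + 26.8 + 3.09 + 4.14 = 104.6 kΩ.
By the voltage-divider rule, V = 5.23 × 70.60/104.6 = 3.529 V.

V ≈ 3.53 V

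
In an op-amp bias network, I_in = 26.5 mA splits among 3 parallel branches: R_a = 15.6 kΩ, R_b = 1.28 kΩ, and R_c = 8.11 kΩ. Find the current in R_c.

Conductances: ΣG = 1/15.6 + 1/1.28 + 1/8.11 = 0.9687 (1/kΩ).
Current divider: I(R_c) = I_in · G_k/ΣG = 26.5 × (0.1233/0.9687) = 26.5 × 0.1273 = 3.373 mA.

I ≈ 3.37 mA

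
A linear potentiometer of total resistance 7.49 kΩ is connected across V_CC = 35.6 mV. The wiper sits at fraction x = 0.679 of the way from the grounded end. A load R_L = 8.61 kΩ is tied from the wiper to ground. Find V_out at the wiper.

V_out ≈ 20.3 mV

The pot divides into 2.404 kΩ above the wiper and 5.086 kΩ below.
Lower segment in parallel with the load: 5.086 ‖ 8.61 = 3.197 kΩ.
V_out = 35.6 × 3.197/(2.404 + 3.197) = 20.32 mV.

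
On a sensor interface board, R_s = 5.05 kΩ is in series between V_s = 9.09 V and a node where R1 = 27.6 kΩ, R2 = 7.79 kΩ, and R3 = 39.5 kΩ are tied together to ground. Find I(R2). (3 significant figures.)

Parallel bank: R_p = 1/(1/27.6 + 1/7.79 + 1/39.5) = 5.265 kΩ.
V_A = 9.09 × 5.265/10.32 = 4.640 V.
I(R2) = V_A / R2 = 4.640/7.79 = 0.5956 mA.

I ≈ 0.596 mA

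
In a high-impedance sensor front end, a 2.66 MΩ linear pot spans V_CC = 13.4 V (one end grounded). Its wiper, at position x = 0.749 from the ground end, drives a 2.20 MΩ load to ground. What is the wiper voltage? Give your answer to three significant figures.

Lower segment x·R_p = 1.992 MΩ; upper segment (1−x)·R_p = 0.6677 MΩ.
Lower segment in parallel with the load: 1.992 ‖ 2.20 = 1.046 MΩ.
Loaded-divider output: V_out = 13.4 × 0.6103 = 8.178 V.

V_out ≈ 8.18 V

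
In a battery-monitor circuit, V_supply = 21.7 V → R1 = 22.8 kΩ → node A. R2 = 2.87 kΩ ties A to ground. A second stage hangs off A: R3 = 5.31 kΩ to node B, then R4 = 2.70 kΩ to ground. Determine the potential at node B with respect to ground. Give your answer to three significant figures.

Looking into the second stage from A: R3 + R4 = 8.010 kΩ appears in parallel with R2.
Effective lower resistance at A: R2 ‖ 8.010 = 2.113 kΩ.
V_A = 21.7 × 2.113/(22.8 + 2.113) = 1.840 V.
V_B = V_A × 0.3371 = 0.6204 V.

V_B ≈ 0.620 V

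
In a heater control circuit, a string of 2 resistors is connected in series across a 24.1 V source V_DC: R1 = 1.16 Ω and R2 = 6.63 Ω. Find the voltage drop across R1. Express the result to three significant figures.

Series total: ΣR = 1.16 + 6.63 = 7.790 Ω.
Voltage divider: V = V_DC · (1.160 / 7.790) = 24.1 × 0.1489 = 3.589 V.

V ≈ 3.59 V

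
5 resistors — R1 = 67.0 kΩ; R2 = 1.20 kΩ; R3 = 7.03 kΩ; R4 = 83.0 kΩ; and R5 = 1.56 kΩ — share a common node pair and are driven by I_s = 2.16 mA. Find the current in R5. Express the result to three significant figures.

Total conductance ΣG = 1/67.0 + 1/1.20 + 1/7.03 + 1/83.0 + 1/1.56 = 1.644 (units of 1/kΩ).
R5 takes the fraction G_k/ΣG = 0.6410/1.644 = 0.3900, so I = 2.16 × 0.3900 = 0.8424 mA.

I ≈ 0.842 mA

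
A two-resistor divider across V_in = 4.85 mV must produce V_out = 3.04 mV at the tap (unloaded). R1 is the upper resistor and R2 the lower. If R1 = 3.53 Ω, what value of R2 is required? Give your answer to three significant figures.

R2 ≈ 5.93 Ω

V_out/V_in = R2/(R1+R2) = 0.6268.
So R2 = R1 · V_out/(V_in − V_out) = 3.53 × 3.04/(4.85 − 3.04) = 3.53 × 1.680 = 5.929 Ω.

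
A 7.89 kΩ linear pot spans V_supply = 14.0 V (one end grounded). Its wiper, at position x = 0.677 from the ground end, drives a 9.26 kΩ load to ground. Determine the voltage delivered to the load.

V_out ≈ 7.99 V

Lower segment x·R_p = 5.342 kΩ; upper segment (1−x)·R_p = 2.548 kΩ.
(x·R_p) ‖ R_L = 3.387 kΩ.
Then V_out = V_supply · 3.387/(2.548 + 3.387) = 7.989 V.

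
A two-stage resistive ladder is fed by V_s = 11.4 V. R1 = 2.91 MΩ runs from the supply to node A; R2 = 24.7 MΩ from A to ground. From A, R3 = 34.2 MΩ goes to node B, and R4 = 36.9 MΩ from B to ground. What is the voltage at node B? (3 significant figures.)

Node A sees R2 in parallel with the series input of stage 2, R3 + R4 = 71.10 MΩ.
R2 ‖ (R3+R4) = 18.33 MΩ.
V_A = 11.4 × 18.33/(2.91 + 18.33) = 9.838 V.
Then the unloaded second divider: V_B = V_A × R4/(R3+R4) = 9.838 × 0.5190 = 5.106 V.

V_B ≈ 5.11 V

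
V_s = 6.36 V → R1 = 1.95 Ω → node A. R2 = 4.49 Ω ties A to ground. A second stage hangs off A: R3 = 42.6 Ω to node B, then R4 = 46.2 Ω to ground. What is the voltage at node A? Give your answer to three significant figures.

V_A ≈ 4.37 V

Node A sees R2 in parallel with the series input of stage 2, R3 + R4 = 88.80 Ω.
Effective lower resistance at A: R2 ‖ 88.80 = 4.274 Ω.
V_A = 6.36 × 4.274/(1.95 + 4.274) = 4.367 V.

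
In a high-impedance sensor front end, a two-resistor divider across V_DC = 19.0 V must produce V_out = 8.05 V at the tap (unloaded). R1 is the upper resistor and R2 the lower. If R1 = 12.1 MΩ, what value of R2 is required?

Required fraction k = V_out/V_DC = 0.4237.
Rearranging, R2 = R1·k/(1−k) = 12.1 × 0.7352 = 8.895 MΩ.

R2 ≈ 8.90 MΩ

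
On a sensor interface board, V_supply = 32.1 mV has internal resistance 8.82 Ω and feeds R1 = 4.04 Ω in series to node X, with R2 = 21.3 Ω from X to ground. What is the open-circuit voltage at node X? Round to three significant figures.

V_th ≈ 20.0 mV

R1' = 8.82 + 4.04 = 12.86 Ω (source resistance + R1).
With X open, the divider is unloaded: V_th = 32.1 × 21.3/34.16 = 20.02 mV.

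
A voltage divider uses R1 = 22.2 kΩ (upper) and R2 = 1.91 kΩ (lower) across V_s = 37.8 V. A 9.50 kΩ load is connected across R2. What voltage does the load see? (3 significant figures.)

V_out ≈ 2.53 V

First combine the lower leg with the load: R2 ‖ R_L = 1.590 kΩ.
Now apply the divider: V_out = 37.8 × 0.06685 = 2.527 V.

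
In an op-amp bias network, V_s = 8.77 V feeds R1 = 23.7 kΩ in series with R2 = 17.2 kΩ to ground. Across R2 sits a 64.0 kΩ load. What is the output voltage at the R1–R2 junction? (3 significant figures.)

R2 ‖ R_L = (17.2 × 64.0)/(17.2 + 64.0) = 13.56 kΩ.
Now apply the divider: V_out = 8.77 × 0.3639 = 3.191 V.

V_out ≈ 3.19 V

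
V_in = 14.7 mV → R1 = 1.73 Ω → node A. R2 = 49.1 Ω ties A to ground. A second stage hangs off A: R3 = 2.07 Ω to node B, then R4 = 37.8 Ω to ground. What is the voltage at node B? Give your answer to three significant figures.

Looking into the second stage from A: R3 + R4 = 39.87 Ω appears in parallel with R2.
Effective lower resistance at A: R2 ‖ 39.87 = 22.00 Ω.
First divider: V_A = V_in · 22.00/(1.73 + 22.00) = 13.63 mV.
Then the unloaded second divider: V_B = V_A × R4/(R3+R4) = 13.63 × 0.9481 = 12.92 mV.

V_B ≈ 12.9 mV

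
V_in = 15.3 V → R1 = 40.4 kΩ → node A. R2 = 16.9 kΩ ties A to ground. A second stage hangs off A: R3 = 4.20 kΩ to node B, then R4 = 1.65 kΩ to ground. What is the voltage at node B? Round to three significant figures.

V_B ≈ 0.419 V

Looking into the second stage from A: R3 + R4 = 5.850 kΩ appears in parallel with R2.
R2 ‖ (R3+R4) = 4.346 kΩ.
V_A = 15.3 × 4.346/(40.4 + 4.346) = 1.486 V.
Stage 2 is unloaded, so V_B = V_A · R4/(R3+R4) = 1.486 × 1.65/5.850 = 0.4191 V.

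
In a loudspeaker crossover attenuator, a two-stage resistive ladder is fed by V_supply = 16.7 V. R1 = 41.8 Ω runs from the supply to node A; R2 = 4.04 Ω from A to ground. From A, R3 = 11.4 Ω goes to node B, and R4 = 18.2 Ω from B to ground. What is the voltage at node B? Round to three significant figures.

Node A sees R2 in parallel with the series input of stage 2, R3 + R4 = 29.60 Ω.
Effective lower resistance at A: R2 ‖ 29.60 = 3.555 Ω.
So V_A = 16.7 × 0.07838 = 1.309 V.
Then the unloaded second divider: V_B = V_A × R4/(R3+R4) = 1.309 × 0.6149 = 0.8048 V.

V_B ≈ 0.805 V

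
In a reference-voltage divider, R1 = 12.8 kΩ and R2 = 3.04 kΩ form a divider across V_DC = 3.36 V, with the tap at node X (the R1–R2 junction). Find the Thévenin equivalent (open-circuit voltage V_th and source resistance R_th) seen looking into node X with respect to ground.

V_th is the unloaded tap voltage: V_DC · R2/(R1+R2) = 3.36 × 0.1919 = 0.6448 V.
With V_DC suppressed (replaced by a short), R_th = R1 ‖ R2 = (12.80 × 3.04)/(12.80 + 3.04) = 2.457 kΩ.

V_th ≈ 0.645 V, R_th ≈ 2.46 kΩ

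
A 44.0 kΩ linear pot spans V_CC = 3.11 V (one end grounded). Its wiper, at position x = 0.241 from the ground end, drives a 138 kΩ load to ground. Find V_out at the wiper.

V_out ≈ 0.708 V

The pot divides into 33.40 kΩ above the wiper and 10.60 kΩ below.
Lower segment in parallel with the load: 10.60 ‖ 138 = 9.847 kΩ.
Then V_out = V_CC · 9.847/(33.40 + 9.847) = 0.7082 V.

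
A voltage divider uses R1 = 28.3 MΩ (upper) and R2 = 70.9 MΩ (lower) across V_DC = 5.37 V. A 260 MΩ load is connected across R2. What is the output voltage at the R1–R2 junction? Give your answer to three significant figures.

V_out ≈ 3.56 V

The load sits in parallel with R2, giving an effective lower resistance R2' = R2·R_L/(R2+R_L) = 55.71 MΩ.
Then V_out = V_DC · R2'/(R1 + R2') = 5.37 × 55.71/84.01 = 3.561 V.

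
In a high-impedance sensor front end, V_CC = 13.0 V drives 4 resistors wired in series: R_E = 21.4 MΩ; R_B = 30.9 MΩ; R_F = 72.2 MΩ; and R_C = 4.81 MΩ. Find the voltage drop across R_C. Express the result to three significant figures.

V ≈ 0.484 V

ΣR = 21.4 + 30.9 + 72.2 + 4.81 = 129.3 MΩ.
By the voltage-divider rule, V = 13.0 × 4.810/129.3 = 0.4836 V.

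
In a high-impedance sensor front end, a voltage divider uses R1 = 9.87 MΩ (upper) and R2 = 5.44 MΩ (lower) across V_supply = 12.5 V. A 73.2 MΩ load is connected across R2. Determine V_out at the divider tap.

V_out ≈ 4.24 V

R2 ‖ R_L = (5.44 × 73.2)/(5.44 + 73.2) = 5.064 MΩ.
Then V_out = V_supply · R2'/(R1 + R2') = 12.5 × 5.064/14.93 = 4.238 V.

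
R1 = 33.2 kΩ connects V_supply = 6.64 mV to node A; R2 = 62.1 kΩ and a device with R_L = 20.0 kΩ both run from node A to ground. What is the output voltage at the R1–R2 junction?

V_out ≈ 2.08 mV

First combine the lower leg with the load: R2 ‖ R_L = 15.13 kΩ.
Then V_out = V_supply · R2'/(R1 + R2') = 6.64 × 15.13/48.33 = 2.078 mV.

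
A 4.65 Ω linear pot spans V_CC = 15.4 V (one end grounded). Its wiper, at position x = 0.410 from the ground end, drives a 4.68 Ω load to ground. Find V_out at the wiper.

V_out ≈ 5.09 V

Lower segment x·R_p = 1.907 Ω; upper segment (1−x)·R_p = 2.744 Ω.
(x·R_p) ‖ R_L = 1.355 Ω.
Then V_out = V_CC · 1.355/(2.744 + 1.355) = 5.091 V.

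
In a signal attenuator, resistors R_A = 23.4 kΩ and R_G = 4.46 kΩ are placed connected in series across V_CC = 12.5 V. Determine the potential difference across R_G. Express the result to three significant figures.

V ≈ 2.00 V

Series total: ΣR = 23.4 + 4.46 = 27.86 kΩ.
By the voltage-divider rule, V = 12.5 × 4.460/27.86 = 2.001 V.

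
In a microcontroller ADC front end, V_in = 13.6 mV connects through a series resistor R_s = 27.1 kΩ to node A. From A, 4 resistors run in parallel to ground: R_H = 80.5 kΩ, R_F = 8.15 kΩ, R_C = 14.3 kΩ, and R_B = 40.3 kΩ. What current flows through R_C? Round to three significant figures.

I ≈ 0.132 µA

Parallel bank: R_p = 1/(1/80.5 + 1/8.15 + 1/14.3 + 1/40.3) = 4.350 kΩ.
V_A = 13.6 × 4.350/31.45 = 1.881 mV.
Branch current I = V_A/R_C = 1.881/14.3 = 0.1316 µA.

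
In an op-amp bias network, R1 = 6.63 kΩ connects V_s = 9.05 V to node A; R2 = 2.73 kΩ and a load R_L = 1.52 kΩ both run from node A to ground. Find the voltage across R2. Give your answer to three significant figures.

The load sits in parallel with R2, giving an effective lower resistance R2' = R2·R_L/(R2+R_L) = 0.9764 kΩ.
Then V_out = V_s · R2'/(R1 + R2') = 9.05 × 0.9764/7.606 = 1.162 V.

V_out ≈ 1.16 V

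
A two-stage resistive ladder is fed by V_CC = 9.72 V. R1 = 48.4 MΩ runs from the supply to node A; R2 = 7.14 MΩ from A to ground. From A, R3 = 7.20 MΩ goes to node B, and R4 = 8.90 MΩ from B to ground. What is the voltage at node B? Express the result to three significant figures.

V_B ≈ 0.498 V

Looking into the second stage from A: R3 + R4 = 16.10 MΩ appears in parallel with R2.
R2 ‖ (R3+R4) = 4.946 MΩ.
So V_A = 9.72 × 0.09272 = 0.9013 V.
Then the unloaded second divider: V_B = V_A × R4/(R3+R4) = 0.9013 × 0.5528 = 0.4982 V.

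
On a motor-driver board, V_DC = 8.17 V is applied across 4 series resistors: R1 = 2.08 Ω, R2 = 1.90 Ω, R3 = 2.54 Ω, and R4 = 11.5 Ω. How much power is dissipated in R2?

ΣR = 18.02 Ω → I = 8.17/18.02 = 0.4534 A.
V(R2) = I·R = 0.8614 V; P = V·I = 0.8614 × 0.4534 = 0.3906 W.

P ≈ 0.391 W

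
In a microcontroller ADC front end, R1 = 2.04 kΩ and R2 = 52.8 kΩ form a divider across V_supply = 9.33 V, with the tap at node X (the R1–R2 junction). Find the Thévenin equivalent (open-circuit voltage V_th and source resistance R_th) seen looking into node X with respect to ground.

With X open, the divider is unloaded: V_th = 9.33 × 52.8/54.84 = 8.983 V.
Looking into X with the source shorted: R_th = R1·R2/(R1+R2) = 2.040 × 52.8/54.84 = 1.964 kΩ.

V_th ≈ 8.98 V, R_th ≈ 1.96 kΩ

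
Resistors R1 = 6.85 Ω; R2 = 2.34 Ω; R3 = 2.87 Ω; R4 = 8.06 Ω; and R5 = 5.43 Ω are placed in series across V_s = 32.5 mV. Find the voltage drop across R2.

Total series resistance ΣR = 6.85 + 2.34 + 2.87 + 8.06 + 5.43 = 25.55 Ω.
Voltage divider: V = V_s · (2.340 / 25.55) = 32.5 × 0.09159 = 2.977 mV.

V ≈ 2.98 mV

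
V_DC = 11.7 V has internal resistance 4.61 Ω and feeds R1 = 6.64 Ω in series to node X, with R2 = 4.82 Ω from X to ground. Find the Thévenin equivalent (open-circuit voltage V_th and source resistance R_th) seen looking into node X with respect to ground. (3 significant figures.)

V_th ≈ 3.51 V, R_th ≈ 3.37 Ω

R1' = 4.61 + 6.64 = 11.25 Ω (source resistance + R1).
V_th is the unloaded tap voltage: V_DC · R2/(R1'+R2) = 11.7 × 0.2999 = 3.509 V.
Zeroing V_DC shorts the top of R1' to ground, so R_th = R1' ‖ R2 = 3.374 Ω.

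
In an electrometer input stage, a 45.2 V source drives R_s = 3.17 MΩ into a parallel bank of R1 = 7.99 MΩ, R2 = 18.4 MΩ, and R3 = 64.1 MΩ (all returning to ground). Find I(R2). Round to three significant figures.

Combine the parallel branches: R_p = (1/7.99 + 1/18.4 + 1/64.1)⁻¹ = 5.125 MΩ.
Node voltage V_A = V_in · R_p/(R_s + R_p) = 45.2 × 0.6179 = 27.93 V.
I(R2) = V_A / R2 = 27.93/18.4 = 1.518 µA.
(Equivalently: I_total = 5.449 µA, then current-divider fraction G_k/ΣG = 0.2786.)

I ≈ 1.52 µA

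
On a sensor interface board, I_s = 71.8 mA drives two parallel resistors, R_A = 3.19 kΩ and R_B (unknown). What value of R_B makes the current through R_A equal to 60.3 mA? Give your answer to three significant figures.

R_B ≈ 16.7 kΩ

Two-branch current divider: I_A = I_s · R_B/(R_A + R_B).
60.3/71.8 = R_B/(R_A + R_B) → R_B = R_A · (0.8398)/(1 − 0.8398) = 3.19 × 5.243 = 16.73 kΩ.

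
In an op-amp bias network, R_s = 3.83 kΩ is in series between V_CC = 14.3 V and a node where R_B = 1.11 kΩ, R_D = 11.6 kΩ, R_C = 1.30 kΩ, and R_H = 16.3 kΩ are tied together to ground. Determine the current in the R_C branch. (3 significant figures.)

Parallel bank: R_p = 1/(1/1.11 + 1/11.6 + 1/1.30 + 1/16.3) = 0.5501 kΩ.
V_A = 14.3 × 0.5501/4.380 = 1.796 V.
I(R_C) = V_A / R_C = 1.796/1.30 = 1.382 mA.

I ≈ 1.38 mA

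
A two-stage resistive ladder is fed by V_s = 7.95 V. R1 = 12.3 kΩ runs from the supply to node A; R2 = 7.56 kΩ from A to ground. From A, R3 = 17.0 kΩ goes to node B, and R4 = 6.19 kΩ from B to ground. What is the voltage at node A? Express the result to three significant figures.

V_A ≈ 2.52 V

Node A sees R2 in parallel with the series input of stage 2, R3 + R4 = 23.19 kΩ.
R2 ‖ (R3+R4) = 5.701 kΩ.
V_A = 7.95 × 5.701/(12.3 + 5.701) = 2.518 V.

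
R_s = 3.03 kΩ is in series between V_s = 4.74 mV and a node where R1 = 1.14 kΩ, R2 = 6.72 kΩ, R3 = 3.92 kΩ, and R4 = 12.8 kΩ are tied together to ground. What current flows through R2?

Equivalent of the parallel group: R_p = 0.7357 kΩ.
Node voltage V_A = V_s · R_p/(R_s + R_p) = 4.74 × 0.1954 = 0.9261 mV.
Branch current I = V_A/R2 = 0.9261/6.72 = 0.1378 µA.
(Equivalently: I_total = 1.259 µA, then current-divider fraction G_k/ΣG = 0.1095.)

I ≈ 0.138 µA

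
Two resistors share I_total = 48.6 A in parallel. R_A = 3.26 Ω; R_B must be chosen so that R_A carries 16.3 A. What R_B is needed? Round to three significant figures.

R_B ≈ 1.65 Ω

Two-branch current divider: I_A = I_total · R_B/(R_A + R_B).
16.3/48.6 = R_B/(R_A + R_B) → R_B = R_A · (0.3354)/(1 − 0.3354) = 3.26 × 0.5046 = 1.645 Ω.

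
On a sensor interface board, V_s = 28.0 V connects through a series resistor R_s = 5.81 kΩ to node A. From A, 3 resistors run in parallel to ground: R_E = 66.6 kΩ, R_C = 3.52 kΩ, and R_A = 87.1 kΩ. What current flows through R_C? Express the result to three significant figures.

Parallel bank: R_p = 1/(1/66.6 + 1/3.52 + 1/87.1) = 3.220 kΩ.
V_A = 28.0 × 3.220/9.030 = 9.984 V.
I(R_C) = V_A / R_C = 9.984/3.52 = 2.836 mA.

I ≈ 2.84 mA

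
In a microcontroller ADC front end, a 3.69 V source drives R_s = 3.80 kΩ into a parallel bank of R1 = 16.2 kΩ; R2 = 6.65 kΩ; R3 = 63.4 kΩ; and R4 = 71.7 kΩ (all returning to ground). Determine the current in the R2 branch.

Equivalent of the parallel group: R_p = 4.135 kΩ.
Node voltage V_A = V_DC · R_p/(R_s + R_p) = 3.69 × 0.5211 = 1.923 V.
I(R2) = V_A / R2 = 1.923/6.65 = 0.2892 mA.

I ≈ 0.289 mA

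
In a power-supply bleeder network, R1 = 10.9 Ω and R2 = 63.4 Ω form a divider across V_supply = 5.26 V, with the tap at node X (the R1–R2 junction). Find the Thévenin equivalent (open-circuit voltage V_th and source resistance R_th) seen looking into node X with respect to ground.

V_th is the unloaded tap voltage: V_supply · R2/(R1+R2) = 5.26 × 0.8533 = 4.488 V.
With V_supply suppressed (replaced by a short), R_th = R1 ‖ R2 = (10.90 × 63.4)/(10.90 + 63.4) = 9.301 Ω.

V_th ≈ 4.49 V, R_th ≈ 9.30 Ω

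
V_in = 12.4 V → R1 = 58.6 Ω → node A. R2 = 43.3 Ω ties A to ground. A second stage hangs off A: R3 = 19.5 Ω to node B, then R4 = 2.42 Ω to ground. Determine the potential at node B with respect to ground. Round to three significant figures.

V_B ≈ 0.272 V

The second stage (R3 + R4 = 21.92 Ω) loads node A in parallel with R2.
Effective lower resistance at A: R2 ‖ 21.92 = 14.55 Ω.
V_A = 12.4 × 14.55/(58.6 + 14.55) = 2.467 V.
Then the unloaded second divider: V_B = V_A × R4/(R3+R4) = 2.467 × 0.1104 = 0.2723 V.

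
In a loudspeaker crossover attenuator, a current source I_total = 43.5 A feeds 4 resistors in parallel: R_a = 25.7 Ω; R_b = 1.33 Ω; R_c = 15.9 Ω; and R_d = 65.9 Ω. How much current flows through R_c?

ΣG = 1/25.7 + 1/1.33 + 1/15.9 + 1/65.9 = 0.8689.
Current divider: I(R_c) = I_total · G_k/ΣG = 43.5 × (0.06289/0.8689) = 43.5 × 0.07239 = 3.149 A.

I ≈ 3.15 A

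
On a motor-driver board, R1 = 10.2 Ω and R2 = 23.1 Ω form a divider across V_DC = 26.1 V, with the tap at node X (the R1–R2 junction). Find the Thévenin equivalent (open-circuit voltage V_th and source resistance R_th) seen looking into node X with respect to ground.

V_th ≈ 18.1 V, R_th ≈ 7.08 Ω

V_th is the unloaded tap voltage: V_DC · R2/(R1+R2) = 26.1 × 0.6937 = 18.11 V.
Looking into X with the source shorted: R_th = R1·R2/(R1+R2) = 10.20 × 23.1/33.30 = 7.076 Ω.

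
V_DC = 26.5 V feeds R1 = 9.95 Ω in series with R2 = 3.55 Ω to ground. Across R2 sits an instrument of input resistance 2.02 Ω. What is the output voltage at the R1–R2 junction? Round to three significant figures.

First combine the lower leg with the load: R2 ‖ R_L = 1.287 Ω.
Then V_out = V_DC · R2'/(R1 + R2') = 26.5 × 1.287/11.24 = 3.036 V.

V_out ≈ 3.04 V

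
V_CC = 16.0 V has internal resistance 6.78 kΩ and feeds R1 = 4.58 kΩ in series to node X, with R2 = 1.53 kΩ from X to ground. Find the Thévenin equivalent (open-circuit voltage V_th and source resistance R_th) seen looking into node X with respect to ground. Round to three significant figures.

R1' = 6.78 + 4.58 = 11.36 kΩ (source resistance + R1).
V_th is the unloaded tap voltage: V_CC · R2/(R1'+R2) = 16.0 × 0.1187 = 1.899 V.
Looking into X with the source shorted: R_th = R1'·R2/(R1'+R2) = 11.36 × 1.53/12.89 = 1.348 kΩ.

V_th ≈ 1.90 V, R_th ≈ 1.35 kΩ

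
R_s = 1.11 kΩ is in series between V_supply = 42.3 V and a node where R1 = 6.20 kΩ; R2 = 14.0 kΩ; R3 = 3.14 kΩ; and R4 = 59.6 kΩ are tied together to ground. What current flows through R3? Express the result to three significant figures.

I ≈ 8.26 mA

Equivalent of the parallel group: R_p = 1.761 kΩ.
V_A = 42.3 × 1.761/2.871 = 25.94 V.
Branch current I = V_A/R3 = 25.94/3.14 = 8.262 mA.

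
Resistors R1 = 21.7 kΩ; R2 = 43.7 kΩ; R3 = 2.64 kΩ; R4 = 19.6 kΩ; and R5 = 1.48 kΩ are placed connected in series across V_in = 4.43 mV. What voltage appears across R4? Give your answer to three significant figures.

Total series resistance ΣR = 21.7 + 43.7 + 2.64 + 19.6 + 1.48 = 89.12 kΩ.
Voltage divider: V = V_in · (19.60 / 89.12) = 4.43 × 0.2199 = 0.9743 mV.

V ≈ 0.974 mV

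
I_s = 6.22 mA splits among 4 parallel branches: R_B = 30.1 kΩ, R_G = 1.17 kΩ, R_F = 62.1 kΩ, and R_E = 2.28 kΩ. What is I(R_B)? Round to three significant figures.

Conductances: ΣG = 1/30.1 + 1/1.17 + 1/62.1 + 1/2.28 = 1.343 (1/kΩ).
By the current-divider rule, I = I_s · G_k/ΣG = 6.22 × 0.02474 = 0.1539 mA.

I ≈ 0.154 mA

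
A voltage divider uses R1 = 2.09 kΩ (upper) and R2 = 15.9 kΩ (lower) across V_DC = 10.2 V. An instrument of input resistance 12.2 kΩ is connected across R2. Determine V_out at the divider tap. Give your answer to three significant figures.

V_out ≈ 7.83 V

First combine the lower leg with the load: R2 ‖ R_L = 6.903 kΩ.
Then V_out = V_DC · R2'/(R1 + R2') = 10.2 × 6.903/8.993 = 7.830 V.
(Unloaded it would be 9.02 V; the load pulls it down.)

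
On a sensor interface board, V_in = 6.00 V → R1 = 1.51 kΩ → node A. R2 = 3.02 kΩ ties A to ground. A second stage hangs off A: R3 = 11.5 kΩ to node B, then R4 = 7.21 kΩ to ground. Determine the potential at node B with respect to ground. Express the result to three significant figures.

V_B ≈ 1.46 V

The second stage (R3 + R4 = 18.71 kΩ) loads node A in parallel with R2.
Effective lower resistance at A: R2 ‖ 18.71 = 2.600 kΩ.
V_A = 6.00 × 2.600/(1.51 + 2.600) = 3.796 V.
Stage 2 is unloaded, so V_B = V_A · R4/(R3+R4) = 3.796 × 7.21/18.71 = 1.463 V.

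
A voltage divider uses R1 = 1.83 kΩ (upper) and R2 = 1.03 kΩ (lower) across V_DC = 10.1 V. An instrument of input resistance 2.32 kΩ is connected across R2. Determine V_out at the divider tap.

First combine the lower leg with the load: R2 ‖ R_L = 0.7133 kΩ.
Voltage divider with the loaded lower leg: V_out = 10.1 × 0.7133/(1.83 + 0.7133) = 10.1 × 0.2805 = 2.833 V.

V_out ≈ 2.83 V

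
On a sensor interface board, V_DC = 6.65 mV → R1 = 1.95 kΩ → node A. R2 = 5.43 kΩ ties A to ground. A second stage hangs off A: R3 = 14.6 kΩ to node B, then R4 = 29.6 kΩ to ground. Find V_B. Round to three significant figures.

V_B ≈ 3.17 mV

The second stage (R3 + R4 = 44.20 kΩ) loads node A in parallel with R2.
R2 ‖ (R3+R4) = 4.836 kΩ.
V_A = 6.65 × 4.836/(1.95 + 4.836) = 4.739 mV.
V_B = V_A × 0.6697 = 3.174 mV.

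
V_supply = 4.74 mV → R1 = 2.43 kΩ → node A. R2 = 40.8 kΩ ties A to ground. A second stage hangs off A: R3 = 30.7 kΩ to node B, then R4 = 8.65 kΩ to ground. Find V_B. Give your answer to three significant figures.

The second stage (R3 + R4 = 39.35 kΩ) loads node A in parallel with R2.
R2 ‖ (R3+R4) = 20.03 kΩ.
So V_A = 4.74 × 0.8918 = 4.227 mV.
Then the unloaded second divider: V_B = V_A × R4/(R3+R4) = 4.227 × 0.2198 = 0.9292 mV.

V_B ≈ 0.929 mV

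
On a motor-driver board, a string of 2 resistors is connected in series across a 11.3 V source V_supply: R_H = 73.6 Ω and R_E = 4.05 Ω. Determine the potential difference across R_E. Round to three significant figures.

ΣR = 73.6 + 4.05 = 77.65 Ω.
Voltage divider: V = V_supply · (4.050 / 77.65) = 11.3 × 0.05216 = 0.5894 V.

V ≈ 0.589 V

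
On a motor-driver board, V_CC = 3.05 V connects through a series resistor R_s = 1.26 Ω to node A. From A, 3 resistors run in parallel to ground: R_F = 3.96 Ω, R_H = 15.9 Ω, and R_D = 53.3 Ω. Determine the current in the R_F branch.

I ≈ 0.542 A

Parallel bank: R_p = 1/(1/3.96 + 1/15.9 + 1/53.3) = 2.992 Ω.
Node voltage V_A = V_CC · R_p/(R_s + R_p) = 3.05 × 0.7037 = 2.146 V.
I(R_F) = V_A / R_F = 2.146/3.96 = 0.5420 A.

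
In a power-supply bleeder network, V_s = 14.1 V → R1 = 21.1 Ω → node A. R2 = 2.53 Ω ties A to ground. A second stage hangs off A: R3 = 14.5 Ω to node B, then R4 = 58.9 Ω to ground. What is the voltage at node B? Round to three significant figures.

Looking into the second stage from A: R3 + R4 = 73.40 Ω appears in parallel with R2.
R2 ‖ (R3+R4) = 2.446 Ω.
So V_A = 14.1 × 0.1039 = 1.465 V.
V_B = V_A × 0.8025 = 1.175 V.

V_B ≈ 1.18 V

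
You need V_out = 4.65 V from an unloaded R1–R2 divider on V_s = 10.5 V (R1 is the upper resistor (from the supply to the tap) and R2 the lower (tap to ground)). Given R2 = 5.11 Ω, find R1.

R1 ≈ 6.43 Ω

The divider ratio is R2/(R1+R2) = 4.65/10.5 = 0.4429.
Rearranging, R1 = R2·(1−k)/k = 5.11 × 1.258 = 6.429 Ω.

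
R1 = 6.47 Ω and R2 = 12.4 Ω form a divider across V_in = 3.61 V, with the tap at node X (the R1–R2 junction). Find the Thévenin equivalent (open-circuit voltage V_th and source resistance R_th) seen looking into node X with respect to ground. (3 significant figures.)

Open-circuit (no load on X): V_th = V_in · R2/(R1 + R2) = 3.61 × 12.4/(6.470 + 12.4) = 2.372 V.
With V_in suppressed (replaced by a short), R_th = R1 ‖ R2 = (6.470 × 12.4)/(6.470 + 12.4) = 4.252 Ω.

V_th ≈ 2.37 V, R_th ≈ 4.25 Ω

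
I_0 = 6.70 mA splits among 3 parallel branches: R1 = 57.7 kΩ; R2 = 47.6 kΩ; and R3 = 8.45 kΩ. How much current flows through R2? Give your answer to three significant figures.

Total conductance ΣG = 1/57.7 + 1/47.6 + 1/8.45 = 0.1567 (units of 1/kΩ).
Current divider: I(R2) = I_0 · G_k/ΣG = 6.70 × (0.02101/0.1567) = 6.70 × 0.1341 = 0.8984 mA.

I ≈ 0.898 mA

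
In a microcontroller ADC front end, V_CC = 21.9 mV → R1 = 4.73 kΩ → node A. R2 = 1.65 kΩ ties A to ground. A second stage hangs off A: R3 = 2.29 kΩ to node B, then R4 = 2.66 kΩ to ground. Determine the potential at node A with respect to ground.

V_A ≈ 4.54 mV

Looking into the second stage from A: R3 + R4 = 4.950 kΩ appears in parallel with R2.
Effective lower resistance at A: R2 ‖ 4.950 = 1.238 kΩ.
First divider: V_A = V_CC · 1.238/(4.73 + 1.238) = 4.541 mV.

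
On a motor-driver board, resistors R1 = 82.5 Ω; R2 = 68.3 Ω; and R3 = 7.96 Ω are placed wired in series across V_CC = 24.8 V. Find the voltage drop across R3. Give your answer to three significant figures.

Series total: ΣR = 82.5 + 68.3 + 7.96 = 158.8 Ω.
By the voltage-divider rule, V = 24.8 × 7.960/158.8 = 1.243 V.

V ≈ 1.24 V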